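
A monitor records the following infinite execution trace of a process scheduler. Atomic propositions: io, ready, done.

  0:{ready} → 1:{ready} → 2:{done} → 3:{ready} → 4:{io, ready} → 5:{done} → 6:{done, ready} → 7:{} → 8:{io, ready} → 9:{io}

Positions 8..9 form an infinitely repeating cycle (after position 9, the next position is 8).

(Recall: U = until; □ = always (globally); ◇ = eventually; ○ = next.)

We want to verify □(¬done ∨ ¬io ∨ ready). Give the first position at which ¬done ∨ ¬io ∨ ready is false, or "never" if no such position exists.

never

¬done ∨ ¬io ∨ ready holds at every position 0..9, and those are all the positions the trace ever visits, so the invariant □(¬done ∨ ¬io ∨ ready) is never violated.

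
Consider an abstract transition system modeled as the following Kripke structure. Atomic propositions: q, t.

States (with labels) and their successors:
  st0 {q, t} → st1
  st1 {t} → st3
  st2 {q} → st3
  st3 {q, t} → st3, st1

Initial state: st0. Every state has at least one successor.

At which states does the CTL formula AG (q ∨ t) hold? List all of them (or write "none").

{st0, st1, st2, st3}

States satisfying q ∨ t: {st0, st1, st2, st3}.
States satisfying AG (q ∨ t): {st0, st1, st2, st3}.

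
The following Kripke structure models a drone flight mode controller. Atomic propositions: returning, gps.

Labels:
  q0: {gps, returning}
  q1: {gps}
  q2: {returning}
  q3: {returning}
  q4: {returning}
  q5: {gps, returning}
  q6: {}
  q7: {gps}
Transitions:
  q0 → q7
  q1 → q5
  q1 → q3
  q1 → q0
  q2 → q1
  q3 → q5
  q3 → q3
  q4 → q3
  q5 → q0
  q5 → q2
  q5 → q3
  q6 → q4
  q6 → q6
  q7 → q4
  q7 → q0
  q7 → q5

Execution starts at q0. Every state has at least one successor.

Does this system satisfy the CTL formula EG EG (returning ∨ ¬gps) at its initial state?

Does not hold

States satisfying EG (returning ∨ ¬gps): {q3, q4, q5, q6}.
States satisfying EG EG (returning ∨ ¬gps): {q3, q4, q5, q6}.
No suitable path/successor from q0 witnesses the formula.
q0 ∉ Sat(EG EG (returning ∨ ¬gps)).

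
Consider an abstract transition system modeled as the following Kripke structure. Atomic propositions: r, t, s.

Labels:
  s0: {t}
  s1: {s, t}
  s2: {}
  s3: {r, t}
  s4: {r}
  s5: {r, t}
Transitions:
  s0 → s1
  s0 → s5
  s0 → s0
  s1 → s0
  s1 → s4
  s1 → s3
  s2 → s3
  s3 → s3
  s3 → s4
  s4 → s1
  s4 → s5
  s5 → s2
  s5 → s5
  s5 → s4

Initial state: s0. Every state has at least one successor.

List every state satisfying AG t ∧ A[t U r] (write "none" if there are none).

States satisfying t: {s0, s1, s3, s5}.
States satisfying AG t: ∅.
States satisfying r: {s3, s4, s5}.
States satisfying A[t U r]: {s3, s4, s5}.
States satisfying AG t ∧ A[t U r]: ∅.

none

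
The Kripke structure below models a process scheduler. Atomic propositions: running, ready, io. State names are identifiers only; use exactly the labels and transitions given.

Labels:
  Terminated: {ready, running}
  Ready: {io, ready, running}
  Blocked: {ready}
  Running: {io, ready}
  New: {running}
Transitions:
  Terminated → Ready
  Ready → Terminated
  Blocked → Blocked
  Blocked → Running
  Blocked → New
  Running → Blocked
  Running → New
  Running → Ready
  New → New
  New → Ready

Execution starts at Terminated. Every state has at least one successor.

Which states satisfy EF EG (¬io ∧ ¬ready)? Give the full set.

{Blocked, Running, New}

States satisfying EG (¬io ∧ ¬ready): {New}.
States satisfying EF EG (¬io ∧ ¬ready): {Blocked, Running, New}.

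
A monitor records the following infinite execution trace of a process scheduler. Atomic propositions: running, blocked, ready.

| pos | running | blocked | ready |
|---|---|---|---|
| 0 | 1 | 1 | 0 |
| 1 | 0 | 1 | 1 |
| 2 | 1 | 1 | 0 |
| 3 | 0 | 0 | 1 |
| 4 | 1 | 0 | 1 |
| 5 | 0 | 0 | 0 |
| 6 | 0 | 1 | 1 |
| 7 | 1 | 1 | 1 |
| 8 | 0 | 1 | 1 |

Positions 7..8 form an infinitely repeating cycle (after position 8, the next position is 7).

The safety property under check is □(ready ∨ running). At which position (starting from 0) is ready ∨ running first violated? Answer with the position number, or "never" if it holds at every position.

Check ready ∨ running at each position in order: 0 ✓, 1 ✓, 2 ✓, 3 ✓, 4 ✓.
At position 5 the labels are {}, so ready ∨ running is false there. This is the first violation.

5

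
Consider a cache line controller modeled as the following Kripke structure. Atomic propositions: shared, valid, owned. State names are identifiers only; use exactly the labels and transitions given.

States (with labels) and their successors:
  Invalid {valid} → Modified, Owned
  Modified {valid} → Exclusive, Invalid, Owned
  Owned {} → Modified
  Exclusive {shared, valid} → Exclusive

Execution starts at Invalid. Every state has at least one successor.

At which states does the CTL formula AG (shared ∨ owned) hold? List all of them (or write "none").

States satisfying shared ∨ owned: {Exclusive}.
States satisfying AG (shared ∨ owned): {Exclusive}.

{Exclusive}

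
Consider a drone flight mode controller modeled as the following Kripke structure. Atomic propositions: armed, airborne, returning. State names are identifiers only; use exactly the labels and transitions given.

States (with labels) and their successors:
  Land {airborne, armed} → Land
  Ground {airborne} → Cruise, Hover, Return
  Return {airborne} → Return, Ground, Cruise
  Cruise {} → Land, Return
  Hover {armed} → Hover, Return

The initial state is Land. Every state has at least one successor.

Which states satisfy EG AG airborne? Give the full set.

States satisfying AG airborne: {Land}.
States satisfying EG AG airborne: {Land}.

{Land}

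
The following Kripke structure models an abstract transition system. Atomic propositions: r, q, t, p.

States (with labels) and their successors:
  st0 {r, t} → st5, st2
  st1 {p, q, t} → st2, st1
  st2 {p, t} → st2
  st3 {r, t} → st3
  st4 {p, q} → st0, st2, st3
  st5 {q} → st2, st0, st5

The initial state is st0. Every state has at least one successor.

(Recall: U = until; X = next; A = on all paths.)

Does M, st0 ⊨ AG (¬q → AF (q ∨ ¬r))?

Satisfied

States satisfying ¬q → AF (q ∨ ¬r): {st0, st1, st2, st4, st5}.
States satisfying AG (¬q → AF (q ∨ ¬r)): {st0, st1, st2, st5}.
Every state reachable from st0 satisfies ¬q → AF (q ∨ ¬r).
st0 ∈ Sat(AG (¬q → AF (q ∨ ¬r))).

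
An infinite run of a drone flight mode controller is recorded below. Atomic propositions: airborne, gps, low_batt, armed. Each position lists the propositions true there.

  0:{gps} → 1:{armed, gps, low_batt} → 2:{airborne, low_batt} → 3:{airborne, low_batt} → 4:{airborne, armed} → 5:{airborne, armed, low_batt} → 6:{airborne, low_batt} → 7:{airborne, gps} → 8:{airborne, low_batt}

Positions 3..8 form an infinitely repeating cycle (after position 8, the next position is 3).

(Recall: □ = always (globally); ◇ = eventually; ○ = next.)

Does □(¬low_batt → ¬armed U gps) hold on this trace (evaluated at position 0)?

No

¬low_batt → ¬armed U gps must hold at every position from 0 onward. It fails at position 4, so □(¬low_batt → ¬armed U gps) is false.
Positions where ¬low_batt holds: 0, 4, 7.
Check ¬armed U gps at each: 0→ok, 4→fails, 7→ok.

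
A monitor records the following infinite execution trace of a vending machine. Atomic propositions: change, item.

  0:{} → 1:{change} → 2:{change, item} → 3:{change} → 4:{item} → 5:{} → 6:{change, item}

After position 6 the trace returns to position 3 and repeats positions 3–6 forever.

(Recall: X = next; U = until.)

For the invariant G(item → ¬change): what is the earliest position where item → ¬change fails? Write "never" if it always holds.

Check item → ¬change at each position in order: 0 ✓, 1 ✓.
At position 2 the labels are {change, item}, so item → ¬change is false there. This is the first violation.

2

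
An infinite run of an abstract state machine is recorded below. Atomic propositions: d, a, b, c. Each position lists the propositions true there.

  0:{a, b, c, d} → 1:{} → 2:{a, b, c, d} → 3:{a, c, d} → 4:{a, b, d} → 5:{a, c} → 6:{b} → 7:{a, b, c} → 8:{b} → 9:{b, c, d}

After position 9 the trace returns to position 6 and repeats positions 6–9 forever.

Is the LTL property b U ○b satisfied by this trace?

Satisfied

Walking from position 0: ○b first holds at position 1, and b holds at every earlier position along the way, so b U ○b holds.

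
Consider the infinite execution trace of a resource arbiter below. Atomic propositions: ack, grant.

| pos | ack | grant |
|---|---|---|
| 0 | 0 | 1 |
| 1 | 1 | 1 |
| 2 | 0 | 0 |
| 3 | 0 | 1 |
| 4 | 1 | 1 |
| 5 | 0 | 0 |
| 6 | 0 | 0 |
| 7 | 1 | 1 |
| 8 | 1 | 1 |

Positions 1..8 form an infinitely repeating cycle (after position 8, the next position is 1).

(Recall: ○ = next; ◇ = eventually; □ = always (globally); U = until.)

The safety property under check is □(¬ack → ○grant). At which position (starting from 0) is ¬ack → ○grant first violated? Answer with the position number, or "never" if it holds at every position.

5

Check ¬ack → ○grant at each position in order: 0 ✓, 1 ✓, 2 ✓, 3 ✓, 4 ✓.
At position 5 the labels are {} and the next position 6 has {}, so ¬ack → ○grant is false there. This is the first violation.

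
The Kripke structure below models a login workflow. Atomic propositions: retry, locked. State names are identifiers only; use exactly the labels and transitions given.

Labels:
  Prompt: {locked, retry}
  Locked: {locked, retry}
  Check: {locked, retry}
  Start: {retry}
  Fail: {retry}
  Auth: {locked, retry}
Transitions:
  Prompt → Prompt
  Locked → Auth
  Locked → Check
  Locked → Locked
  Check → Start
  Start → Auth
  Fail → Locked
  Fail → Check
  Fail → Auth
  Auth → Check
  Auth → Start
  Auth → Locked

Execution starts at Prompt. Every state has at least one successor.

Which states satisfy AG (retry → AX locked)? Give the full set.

States satisfying retry → AX locked: {Prompt, Locked, Start, Fail}.
States satisfying AG (retry → AX locked): {Prompt}.

{Prompt}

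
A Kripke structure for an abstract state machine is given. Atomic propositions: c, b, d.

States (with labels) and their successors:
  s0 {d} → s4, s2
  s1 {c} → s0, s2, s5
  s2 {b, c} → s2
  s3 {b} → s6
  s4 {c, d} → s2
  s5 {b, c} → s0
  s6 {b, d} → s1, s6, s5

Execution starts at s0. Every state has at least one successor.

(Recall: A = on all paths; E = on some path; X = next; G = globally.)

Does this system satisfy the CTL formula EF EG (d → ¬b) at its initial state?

States satisfying EG (d → ¬b): {s0, s1, s2, s4, s5}.
States satisfying EF EG (d → ¬b): {s0, s1, s2, s3, s4, s5, s6}.
Some path from s0 reaches a state where EG (d → ¬b) holds.
s0 ∈ Sat(EF EG (d → ¬b)).

Holds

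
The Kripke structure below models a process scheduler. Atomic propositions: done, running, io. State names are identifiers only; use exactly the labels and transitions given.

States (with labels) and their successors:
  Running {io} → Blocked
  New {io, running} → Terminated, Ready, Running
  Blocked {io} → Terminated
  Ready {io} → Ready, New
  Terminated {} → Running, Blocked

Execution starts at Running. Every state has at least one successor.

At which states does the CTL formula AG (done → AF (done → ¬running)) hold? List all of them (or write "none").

States satisfying done → AF (done → ¬running): {Running, New, Blocked, Ready, Terminated}.
States satisfying AG (done → AF (done → ¬running)): {Running, New, Blocked, Ready, Terminated}.

{Running, New, Blocked, Ready, Terminated}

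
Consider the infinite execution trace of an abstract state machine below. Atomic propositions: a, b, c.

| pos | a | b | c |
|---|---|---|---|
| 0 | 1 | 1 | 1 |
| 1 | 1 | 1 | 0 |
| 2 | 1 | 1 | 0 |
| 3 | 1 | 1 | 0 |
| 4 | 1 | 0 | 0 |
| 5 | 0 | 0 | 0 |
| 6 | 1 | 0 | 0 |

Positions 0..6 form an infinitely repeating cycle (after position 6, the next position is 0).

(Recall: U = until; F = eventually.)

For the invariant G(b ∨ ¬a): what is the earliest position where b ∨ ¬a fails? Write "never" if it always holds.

4

Check b ∨ ¬a at each position in order: 0 ✓, 1 ✓, 2 ✓, 3 ✓.
At position 4 the labels are {a}, so b ∨ ¬a is false there. This is the first violation.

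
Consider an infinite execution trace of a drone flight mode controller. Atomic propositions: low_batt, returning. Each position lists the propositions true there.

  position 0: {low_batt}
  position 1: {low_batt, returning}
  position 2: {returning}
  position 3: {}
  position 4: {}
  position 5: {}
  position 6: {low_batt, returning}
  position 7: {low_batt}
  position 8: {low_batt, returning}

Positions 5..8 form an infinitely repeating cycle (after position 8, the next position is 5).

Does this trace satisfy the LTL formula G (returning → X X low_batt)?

returning → X X low_batt must hold at every position from 0 onward. It fails at position 1, so G (returning → X X low_batt) is false.
Positions where returning holds: 1, 2, 6, 8.
Check X X low_batt at each: 1→fails, 2→fails, 6→ok, 8→ok.

Does not hold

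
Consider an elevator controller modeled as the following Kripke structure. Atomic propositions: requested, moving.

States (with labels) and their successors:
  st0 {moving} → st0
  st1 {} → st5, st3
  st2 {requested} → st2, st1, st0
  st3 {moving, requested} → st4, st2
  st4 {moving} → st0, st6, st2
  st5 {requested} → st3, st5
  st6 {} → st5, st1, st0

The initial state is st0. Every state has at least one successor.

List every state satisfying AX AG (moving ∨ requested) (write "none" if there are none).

States satisfying AG (moving ∨ requested): {st0}.
States satisfying AX AG (moving ∨ requested): {st0}.

{st0}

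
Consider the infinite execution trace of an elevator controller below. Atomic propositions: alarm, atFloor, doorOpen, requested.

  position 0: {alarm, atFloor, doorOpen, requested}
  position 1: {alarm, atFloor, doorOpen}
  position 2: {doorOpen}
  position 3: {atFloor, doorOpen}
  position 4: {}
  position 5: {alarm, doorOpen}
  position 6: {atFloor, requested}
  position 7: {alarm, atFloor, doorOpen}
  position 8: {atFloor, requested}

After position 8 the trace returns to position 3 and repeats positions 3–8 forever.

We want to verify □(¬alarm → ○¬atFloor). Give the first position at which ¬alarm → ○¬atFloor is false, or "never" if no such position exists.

2

Check ¬alarm → ○¬atFloor at each position in order: 0 ✓, 1 ✓.
At position 2 the labels are {doorOpen} and the next position 3 has {atFloor, doorOpen}, so ¬alarm → ○¬atFloor is false there. This is the first violation.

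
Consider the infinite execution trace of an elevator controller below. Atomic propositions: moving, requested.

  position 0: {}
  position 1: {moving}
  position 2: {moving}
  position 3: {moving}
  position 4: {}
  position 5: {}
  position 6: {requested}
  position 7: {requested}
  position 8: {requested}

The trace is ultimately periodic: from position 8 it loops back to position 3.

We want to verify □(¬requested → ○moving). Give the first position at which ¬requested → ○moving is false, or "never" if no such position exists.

Check ¬requested → ○moving at each position in order: 0 ✓, 1 ✓, 2 ✓.
At position 3 the labels are {moving} and the next position 4 has {}, so ¬requested → ○moving is false there. This is the first violation.

3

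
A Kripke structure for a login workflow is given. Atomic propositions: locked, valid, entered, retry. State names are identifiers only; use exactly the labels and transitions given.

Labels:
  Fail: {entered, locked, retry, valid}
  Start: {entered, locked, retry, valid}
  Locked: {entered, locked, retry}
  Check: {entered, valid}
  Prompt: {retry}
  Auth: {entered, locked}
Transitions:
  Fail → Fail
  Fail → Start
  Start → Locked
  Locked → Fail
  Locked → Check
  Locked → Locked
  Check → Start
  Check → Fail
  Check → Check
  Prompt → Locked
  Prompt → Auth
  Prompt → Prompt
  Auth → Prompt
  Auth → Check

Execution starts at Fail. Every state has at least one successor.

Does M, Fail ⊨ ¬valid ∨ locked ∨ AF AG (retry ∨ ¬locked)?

States satisfying ¬valid: {Locked, Prompt, Auth}.
States satisfying ¬valid ∨ locked: {Fail, Start, Locked, Prompt, Auth}.
States satisfying AG (retry ∨ ¬locked): {Fail, Start, Locked, Check}.
States satisfying AF AG (retry ∨ ¬locked): {Fail, Start, Locked, Check}.
States satisfying ¬valid ∨ locked ∨ AF AG (retry ∨ ¬locked): {Fail, Start, Locked, Check, Prompt, Auth}.
Fail ∈ Sat(¬valid ∨ locked ∨ AF AG (retry ∨ ¬locked)).

Satisfied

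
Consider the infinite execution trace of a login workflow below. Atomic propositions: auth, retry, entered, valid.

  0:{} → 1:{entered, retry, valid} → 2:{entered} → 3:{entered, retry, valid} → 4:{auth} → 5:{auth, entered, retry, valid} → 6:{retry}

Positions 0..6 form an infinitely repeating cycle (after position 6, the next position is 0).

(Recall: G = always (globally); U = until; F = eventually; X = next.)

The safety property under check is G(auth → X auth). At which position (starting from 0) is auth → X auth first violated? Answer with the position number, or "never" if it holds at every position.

5

Check auth → X auth at each position in order: 0 ✓, 1 ✓, 2 ✓, 3 ✓, 4 ✓.
At position 5 the labels are {auth, entered, retry, valid} and the next position 6 has {retry}, so auth → X auth is false there. This is the first violation.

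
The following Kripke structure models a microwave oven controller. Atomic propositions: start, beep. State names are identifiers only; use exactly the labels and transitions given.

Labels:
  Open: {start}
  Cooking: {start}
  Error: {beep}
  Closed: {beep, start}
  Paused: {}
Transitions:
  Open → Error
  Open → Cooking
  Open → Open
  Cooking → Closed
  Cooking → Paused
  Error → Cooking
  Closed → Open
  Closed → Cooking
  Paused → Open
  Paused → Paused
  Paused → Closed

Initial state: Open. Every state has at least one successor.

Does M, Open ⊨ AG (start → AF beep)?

No

States satisfying start → AF beep: {Error, Closed, Paused}.
States satisfying AG (start → AF beep): ∅.
Cooking is reachable from Open and violates start → AF beep, so AG fails at Open.
Open ∉ Sat(AG (start → AF beep)).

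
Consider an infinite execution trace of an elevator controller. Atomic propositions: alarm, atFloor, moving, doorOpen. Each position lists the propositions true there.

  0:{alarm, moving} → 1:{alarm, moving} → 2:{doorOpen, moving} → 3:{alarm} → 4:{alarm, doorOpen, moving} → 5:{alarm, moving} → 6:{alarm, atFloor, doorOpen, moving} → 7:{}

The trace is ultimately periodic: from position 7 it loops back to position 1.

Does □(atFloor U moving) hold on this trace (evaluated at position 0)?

Does not hold

atFloor U moving must hold at every position from 0 onward. It fails at position 3, so □(atFloor U moving) is false.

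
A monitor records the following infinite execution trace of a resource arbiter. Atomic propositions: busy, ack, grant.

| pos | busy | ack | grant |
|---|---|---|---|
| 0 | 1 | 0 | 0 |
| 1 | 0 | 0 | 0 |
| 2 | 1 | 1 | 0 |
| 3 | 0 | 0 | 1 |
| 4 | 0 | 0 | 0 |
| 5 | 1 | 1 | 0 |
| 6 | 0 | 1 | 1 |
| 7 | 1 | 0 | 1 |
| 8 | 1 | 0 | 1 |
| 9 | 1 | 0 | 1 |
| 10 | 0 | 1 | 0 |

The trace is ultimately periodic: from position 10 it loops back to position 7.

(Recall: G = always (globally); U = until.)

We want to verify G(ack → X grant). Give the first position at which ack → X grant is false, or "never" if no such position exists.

ack → X grant holds at every position 0..10, and those are all the positions the trace ever visits, so the invariant G(ack → X grant) is never violated.

never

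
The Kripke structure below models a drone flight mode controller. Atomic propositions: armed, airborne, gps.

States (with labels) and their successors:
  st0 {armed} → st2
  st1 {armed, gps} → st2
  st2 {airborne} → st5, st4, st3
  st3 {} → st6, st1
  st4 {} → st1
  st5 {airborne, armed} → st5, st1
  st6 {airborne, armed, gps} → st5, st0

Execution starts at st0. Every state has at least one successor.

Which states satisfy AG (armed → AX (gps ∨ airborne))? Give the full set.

States satisfying armed → AX (gps ∨ airborne): {st0, st1, st2, st3, st4, st5}.
States satisfying AG (armed → AX (gps ∨ airborne)): ∅.

none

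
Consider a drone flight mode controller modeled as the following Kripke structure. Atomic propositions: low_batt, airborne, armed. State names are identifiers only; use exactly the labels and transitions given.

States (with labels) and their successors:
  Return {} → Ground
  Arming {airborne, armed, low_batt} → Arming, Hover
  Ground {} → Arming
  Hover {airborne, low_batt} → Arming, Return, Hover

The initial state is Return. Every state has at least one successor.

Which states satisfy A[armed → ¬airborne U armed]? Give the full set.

{Return, Arming, Ground}

States satisfying armed → ¬airborne: {Return, Ground, Hover}.
States satisfying armed: {Arming}.
States satisfying A[armed → ¬airborne U armed]: {Return, Arming, Ground}.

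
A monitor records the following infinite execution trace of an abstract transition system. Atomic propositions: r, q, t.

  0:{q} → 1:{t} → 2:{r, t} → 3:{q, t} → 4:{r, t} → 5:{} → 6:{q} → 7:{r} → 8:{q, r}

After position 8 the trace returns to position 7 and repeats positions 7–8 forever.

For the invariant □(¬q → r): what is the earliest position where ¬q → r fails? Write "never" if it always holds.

1

Check ¬q → r at each position in order: 0 ✓.
At position 1 the labels are {t}, so ¬q → r is false there. This is the first violation.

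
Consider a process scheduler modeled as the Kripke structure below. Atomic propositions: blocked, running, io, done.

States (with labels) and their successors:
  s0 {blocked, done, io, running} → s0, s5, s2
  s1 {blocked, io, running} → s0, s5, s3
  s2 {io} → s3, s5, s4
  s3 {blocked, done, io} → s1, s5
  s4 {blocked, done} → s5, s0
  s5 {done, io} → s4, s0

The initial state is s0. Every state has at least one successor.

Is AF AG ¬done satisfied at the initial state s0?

States satisfying AG ¬done: ∅.
States satisfying AF AG ¬done: ∅.
There is a path from s0 along which AG ¬done never holds.
s0 ∉ Sat(AF AG ¬done).

No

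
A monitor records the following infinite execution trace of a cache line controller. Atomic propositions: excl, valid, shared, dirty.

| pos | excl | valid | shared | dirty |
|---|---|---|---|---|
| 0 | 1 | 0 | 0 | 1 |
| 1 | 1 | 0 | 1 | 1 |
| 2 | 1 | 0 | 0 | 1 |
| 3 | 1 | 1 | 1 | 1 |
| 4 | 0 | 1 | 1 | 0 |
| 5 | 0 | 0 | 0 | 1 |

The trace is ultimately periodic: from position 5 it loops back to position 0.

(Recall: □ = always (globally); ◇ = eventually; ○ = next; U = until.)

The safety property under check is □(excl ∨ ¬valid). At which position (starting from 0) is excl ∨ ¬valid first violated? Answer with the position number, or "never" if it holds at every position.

Check excl ∨ ¬valid at each position in order: 0 ✓, 1 ✓, 2 ✓, 3 ✓.
At position 4 the labels are {shared, valid}, so excl ∨ ¬valid is false there. This is the first violation.

4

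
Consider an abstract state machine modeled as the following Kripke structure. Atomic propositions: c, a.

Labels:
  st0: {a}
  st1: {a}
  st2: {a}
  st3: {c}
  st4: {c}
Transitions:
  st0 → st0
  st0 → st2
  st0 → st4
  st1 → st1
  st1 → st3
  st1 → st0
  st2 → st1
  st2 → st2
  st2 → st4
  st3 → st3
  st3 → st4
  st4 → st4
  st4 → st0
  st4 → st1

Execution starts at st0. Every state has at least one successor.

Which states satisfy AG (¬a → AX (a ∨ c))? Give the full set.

States satisfying ¬a → AX (a ∨ c): {st0, st1, st2, st3, st4}.
States satisfying AG (¬a → AX (a ∨ c)): {st0, st1, st2, st3, st4}.

{st0, st1, st2, st3, st4}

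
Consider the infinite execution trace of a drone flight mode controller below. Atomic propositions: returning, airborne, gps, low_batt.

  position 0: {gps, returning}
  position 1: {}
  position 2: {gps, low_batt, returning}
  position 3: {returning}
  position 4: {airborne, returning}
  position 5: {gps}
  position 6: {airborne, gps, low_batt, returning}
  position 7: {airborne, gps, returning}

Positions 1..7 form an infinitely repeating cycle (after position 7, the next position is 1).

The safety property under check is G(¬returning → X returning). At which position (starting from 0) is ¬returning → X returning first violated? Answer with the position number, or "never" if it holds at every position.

never

¬returning → X returning holds at every position 0..7, and those are all the positions the trace ever visits, so the invariant G(¬returning → X returning) is never violated.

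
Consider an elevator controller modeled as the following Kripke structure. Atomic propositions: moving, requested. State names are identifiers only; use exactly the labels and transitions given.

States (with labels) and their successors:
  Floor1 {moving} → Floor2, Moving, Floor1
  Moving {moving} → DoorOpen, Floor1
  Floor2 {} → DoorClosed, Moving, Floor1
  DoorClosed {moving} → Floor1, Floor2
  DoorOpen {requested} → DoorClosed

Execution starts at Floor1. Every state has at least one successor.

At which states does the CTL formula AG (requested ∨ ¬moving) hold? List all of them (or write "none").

none

States satisfying requested ∨ ¬moving: {Floor2, DoorOpen}.
States satisfying AG (requested ∨ ¬moving): ∅.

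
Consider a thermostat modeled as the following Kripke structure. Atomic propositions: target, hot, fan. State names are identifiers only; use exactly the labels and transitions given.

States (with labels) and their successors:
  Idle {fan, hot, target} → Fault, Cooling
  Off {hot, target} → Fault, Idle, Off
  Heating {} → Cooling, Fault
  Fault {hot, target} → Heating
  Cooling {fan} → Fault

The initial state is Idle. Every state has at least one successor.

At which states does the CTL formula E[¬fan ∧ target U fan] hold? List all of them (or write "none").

States satisfying ¬fan ∧ target: {Off, Fault}.
States satisfying fan: {Idle, Cooling}.
States satisfying E[¬fan ∧ target U fan]: {Idle, Off, Cooling}.

{Idle, Off, Cooling}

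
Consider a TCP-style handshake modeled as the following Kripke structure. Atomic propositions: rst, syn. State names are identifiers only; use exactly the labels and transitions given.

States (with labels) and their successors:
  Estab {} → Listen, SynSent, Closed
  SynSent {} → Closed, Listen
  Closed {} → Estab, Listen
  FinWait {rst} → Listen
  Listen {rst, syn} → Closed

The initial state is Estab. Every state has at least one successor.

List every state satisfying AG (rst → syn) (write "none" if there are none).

{Estab, SynSent, Closed, Listen}

States satisfying rst → syn: {Estab, SynSent, Closed, Listen}.
States satisfying AG (rst → syn): {Estab, SynSent, Closed, Listen}.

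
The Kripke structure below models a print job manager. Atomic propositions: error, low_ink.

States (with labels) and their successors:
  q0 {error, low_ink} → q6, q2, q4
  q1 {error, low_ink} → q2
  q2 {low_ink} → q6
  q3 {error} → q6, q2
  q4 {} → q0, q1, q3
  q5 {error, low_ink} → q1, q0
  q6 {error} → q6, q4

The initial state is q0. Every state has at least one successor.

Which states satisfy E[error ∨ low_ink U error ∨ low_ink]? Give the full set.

States satisfying error ∨ low_ink: {q0, q1, q2, q3, q5, q6}.
States satisfying E[error ∨ low_ink U error ∨ low_ink]: {q0, q1, q2, q3, q5, q6}.

{q0, q1, q2, q3, q5, q6}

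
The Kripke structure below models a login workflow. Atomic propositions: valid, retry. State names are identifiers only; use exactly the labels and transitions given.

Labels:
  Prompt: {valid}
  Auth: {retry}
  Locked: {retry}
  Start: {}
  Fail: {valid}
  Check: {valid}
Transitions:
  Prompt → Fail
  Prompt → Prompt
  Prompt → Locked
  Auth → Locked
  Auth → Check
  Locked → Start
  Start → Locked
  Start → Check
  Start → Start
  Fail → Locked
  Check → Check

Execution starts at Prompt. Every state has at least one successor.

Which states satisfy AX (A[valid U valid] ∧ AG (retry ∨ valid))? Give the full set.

{Check}

States satisfying A[valid U valid] ∧ AG (retry ∨ valid): {Check}.
States satisfying AX (A[valid U valid] ∧ AG (retry ∨ valid)): {Check}.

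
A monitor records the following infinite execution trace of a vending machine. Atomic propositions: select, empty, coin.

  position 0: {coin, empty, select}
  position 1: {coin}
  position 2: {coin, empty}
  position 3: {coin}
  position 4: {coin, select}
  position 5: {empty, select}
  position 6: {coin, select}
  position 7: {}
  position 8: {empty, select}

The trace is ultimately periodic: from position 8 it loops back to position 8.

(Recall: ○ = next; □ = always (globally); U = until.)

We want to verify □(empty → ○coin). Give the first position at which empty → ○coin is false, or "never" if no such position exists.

Check empty → ○coin at each position in order: 0 ✓, 1 ✓, 2 ✓, 3 ✓, 4 ✓, 5 ✓, 6 ✓, 7 ✓.
At position 8 the labels are {empty, select} and the next position 8 has {empty, select}, so empty → ○coin is false there. This is the first violation.

8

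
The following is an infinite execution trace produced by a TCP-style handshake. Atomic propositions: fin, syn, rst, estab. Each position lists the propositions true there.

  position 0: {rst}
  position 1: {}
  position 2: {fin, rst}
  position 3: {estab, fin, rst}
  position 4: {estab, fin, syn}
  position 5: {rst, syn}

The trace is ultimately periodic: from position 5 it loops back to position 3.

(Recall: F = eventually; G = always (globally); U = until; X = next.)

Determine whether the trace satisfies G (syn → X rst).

Holds

syn → X rst holds at every position 0..5, and those are all positions ever visited, so G (syn → X rst) holds.
Positions where syn holds: 4, 5.
Check X rst at each: 4→ok, 5→ok.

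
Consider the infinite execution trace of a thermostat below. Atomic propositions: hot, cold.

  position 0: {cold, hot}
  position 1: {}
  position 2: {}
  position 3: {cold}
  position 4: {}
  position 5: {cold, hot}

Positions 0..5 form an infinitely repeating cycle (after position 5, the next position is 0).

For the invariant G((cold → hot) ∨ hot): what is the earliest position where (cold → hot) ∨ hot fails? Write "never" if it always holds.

3

Check (cold → hot) ∨ hot at each position in order: 0 ✓, 1 ✓, 2 ✓.
At position 3 the labels are {cold}, so (cold → hot) ∨ hot is false there. This is the first violation.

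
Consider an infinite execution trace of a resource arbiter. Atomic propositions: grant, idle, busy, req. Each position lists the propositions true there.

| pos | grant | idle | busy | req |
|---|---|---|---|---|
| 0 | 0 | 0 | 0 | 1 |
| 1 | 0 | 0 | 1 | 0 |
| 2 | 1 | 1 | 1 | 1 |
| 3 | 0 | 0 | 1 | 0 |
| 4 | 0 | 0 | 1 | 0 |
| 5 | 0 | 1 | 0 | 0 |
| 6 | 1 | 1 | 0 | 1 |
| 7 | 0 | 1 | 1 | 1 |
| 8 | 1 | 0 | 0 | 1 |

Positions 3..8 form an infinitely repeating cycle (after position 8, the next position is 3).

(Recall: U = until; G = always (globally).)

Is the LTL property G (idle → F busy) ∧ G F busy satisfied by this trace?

Holds

idle → F busy holds at every position 0..8, and those are all positions ever visited, so G (idle → F busy) holds.
Positions where idle holds: 2, 5, 6, 7.
Check F busy at each: 2→ok, 5→ok, 6→ok, 7→ok.
F busy holds at every position 0..8, and those are all positions ever visited, so G F busy holds.
At position 0: G (idle → F busy) is true; G F busy is true; so G (idle → F busy) ∧ G F busy is true.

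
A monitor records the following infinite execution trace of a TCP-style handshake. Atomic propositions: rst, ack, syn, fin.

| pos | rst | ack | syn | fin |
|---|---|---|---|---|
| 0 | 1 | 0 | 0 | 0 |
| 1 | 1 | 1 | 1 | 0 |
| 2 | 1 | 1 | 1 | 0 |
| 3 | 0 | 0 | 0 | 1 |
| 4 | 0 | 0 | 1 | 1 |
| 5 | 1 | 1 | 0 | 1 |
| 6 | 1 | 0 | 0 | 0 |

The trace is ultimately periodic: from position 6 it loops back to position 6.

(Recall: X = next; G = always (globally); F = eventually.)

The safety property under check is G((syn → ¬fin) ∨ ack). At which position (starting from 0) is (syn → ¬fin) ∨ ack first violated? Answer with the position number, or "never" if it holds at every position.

Check (syn → ¬fin) ∨ ack at each position in order: 0 ✓, 1 ✓, 2 ✓, 3 ✓.
At position 4 the labels are {fin, syn}, so (syn → ¬fin) ∨ ack is false there. This is the first violation.

4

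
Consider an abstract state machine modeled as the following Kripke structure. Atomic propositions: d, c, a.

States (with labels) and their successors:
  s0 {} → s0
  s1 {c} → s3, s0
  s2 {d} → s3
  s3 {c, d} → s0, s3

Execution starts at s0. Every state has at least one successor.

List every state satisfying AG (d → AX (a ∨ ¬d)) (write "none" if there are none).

{s0}

States satisfying d → AX (a ∨ ¬d): {s0, s1}.
States satisfying AG (d → AX (a ∨ ¬d)): {s0}.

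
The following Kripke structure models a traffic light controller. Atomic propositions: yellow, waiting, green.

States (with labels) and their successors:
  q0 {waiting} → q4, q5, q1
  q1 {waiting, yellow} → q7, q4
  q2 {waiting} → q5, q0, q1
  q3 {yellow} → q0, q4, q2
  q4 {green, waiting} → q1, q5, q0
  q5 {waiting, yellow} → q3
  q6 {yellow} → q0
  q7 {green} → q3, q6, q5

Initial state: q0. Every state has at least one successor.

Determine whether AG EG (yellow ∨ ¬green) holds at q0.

No

States satisfying EG (yellow ∨ ¬green): {q0, q2, q3, q5, q6}.
States satisfying AG EG (yellow ∨ ¬green): ∅.
q1 is reachable from q0 and violates EG (yellow ∨ ¬green), so AG fails at q0.
q0 ∉ Sat(AG EG (yellow ∨ ¬green)).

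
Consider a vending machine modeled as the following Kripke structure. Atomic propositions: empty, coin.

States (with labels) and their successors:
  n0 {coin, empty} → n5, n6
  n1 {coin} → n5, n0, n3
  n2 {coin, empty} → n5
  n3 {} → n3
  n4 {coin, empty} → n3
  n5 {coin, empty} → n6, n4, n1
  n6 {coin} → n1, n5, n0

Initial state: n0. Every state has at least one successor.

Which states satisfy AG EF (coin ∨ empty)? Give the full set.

none

States satisfying EF (coin ∨ empty): {n0, n1, n2, n4, n5, n6}.
States satisfying AG EF (coin ∨ empty): ∅.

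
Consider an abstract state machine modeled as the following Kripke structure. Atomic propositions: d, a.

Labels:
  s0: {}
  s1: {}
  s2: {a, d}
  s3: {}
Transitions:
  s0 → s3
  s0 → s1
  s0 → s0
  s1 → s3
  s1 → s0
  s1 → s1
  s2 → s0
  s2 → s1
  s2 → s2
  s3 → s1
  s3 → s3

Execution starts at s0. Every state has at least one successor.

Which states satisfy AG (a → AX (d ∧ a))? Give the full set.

{s0, s1, s3}

States satisfying a → AX (d ∧ a): {s0, s1, s3}.
States satisfying AG (a → AX (d ∧ a)): {s0, s1, s3}.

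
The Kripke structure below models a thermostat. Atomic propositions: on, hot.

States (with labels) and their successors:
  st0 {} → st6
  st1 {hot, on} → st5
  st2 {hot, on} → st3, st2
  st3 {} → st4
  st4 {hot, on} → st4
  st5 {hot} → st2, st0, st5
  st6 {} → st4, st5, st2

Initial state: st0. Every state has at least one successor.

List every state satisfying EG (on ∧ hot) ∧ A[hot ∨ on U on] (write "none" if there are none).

{st2, st4}

States satisfying on ∧ hot: {st1, st2, st4}.
States satisfying EG (on ∧ hot): {st2, st4}.
States satisfying hot ∨ on: {st1, st2, st4, st5}.
States satisfying on: {st1, st2, st4}.
States satisfying A[hot ∨ on U on]: {st1, st2, st4}.
States satisfying EG (on ∧ hot) ∧ A[hot ∨ on U on]: {st2, st4}.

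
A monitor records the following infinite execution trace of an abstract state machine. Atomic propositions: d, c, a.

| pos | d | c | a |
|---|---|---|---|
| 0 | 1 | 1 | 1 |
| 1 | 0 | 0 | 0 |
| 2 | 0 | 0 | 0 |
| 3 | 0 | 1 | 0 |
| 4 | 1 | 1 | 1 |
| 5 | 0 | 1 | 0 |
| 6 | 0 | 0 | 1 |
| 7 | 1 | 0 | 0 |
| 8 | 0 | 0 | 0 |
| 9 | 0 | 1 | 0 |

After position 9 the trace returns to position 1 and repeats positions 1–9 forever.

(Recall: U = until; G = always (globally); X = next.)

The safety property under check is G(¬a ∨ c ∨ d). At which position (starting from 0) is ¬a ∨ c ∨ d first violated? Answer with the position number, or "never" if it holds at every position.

6

Check ¬a ∨ c ∨ d at each position in order: 0 ✓, 1 ✓, 2 ✓, 3 ✓, 4 ✓, 5 ✓.
At position 6 the labels are {a}, so ¬a ∨ c ∨ d is false there. This is the first violation.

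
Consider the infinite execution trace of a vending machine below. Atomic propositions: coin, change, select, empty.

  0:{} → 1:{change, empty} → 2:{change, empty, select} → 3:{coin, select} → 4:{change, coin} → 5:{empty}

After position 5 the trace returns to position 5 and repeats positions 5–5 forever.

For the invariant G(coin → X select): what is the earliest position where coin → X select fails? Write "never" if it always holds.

Check coin → X select at each position in order: 0 ✓, 1 ✓, 2 ✓.
At position 3 the labels are {coin, select} and the next position 4 has {change, coin}, so coin → X select is false there. This is the first violation.

3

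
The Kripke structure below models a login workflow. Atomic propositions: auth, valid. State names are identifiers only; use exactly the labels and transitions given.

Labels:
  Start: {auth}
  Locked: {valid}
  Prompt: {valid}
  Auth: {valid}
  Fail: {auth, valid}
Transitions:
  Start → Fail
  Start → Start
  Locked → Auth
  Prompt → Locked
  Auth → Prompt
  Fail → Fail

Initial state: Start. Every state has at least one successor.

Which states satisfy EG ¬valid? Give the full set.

States satisfying ¬valid: {Start}.
States satisfying EG ¬valid: {Start}.

{Start}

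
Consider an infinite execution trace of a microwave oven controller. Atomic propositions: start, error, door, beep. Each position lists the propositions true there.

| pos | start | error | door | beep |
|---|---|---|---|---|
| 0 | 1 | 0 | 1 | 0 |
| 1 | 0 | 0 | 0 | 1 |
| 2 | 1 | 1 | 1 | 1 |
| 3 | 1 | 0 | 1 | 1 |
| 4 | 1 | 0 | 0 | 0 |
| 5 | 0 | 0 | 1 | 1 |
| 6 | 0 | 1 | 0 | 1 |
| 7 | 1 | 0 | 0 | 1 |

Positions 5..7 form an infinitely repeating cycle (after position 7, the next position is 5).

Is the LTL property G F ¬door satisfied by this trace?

Yes

F ¬door holds at every position 0..7, and those are all positions ever visited, so G F ¬door holds.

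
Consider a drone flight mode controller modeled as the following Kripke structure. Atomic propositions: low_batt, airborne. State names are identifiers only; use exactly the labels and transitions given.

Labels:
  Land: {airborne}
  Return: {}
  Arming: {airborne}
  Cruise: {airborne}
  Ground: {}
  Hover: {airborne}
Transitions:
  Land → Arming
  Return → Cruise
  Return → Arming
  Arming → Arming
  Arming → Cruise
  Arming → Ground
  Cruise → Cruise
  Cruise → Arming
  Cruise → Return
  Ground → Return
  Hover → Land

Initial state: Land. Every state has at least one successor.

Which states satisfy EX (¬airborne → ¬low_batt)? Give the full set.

{Land, Return, Arming, Cruise, Ground, Hover}

States satisfying ¬airborne → ¬low_batt: {Land, Return, Arming, Cruise, Ground, Hover}.
States satisfying EX (¬airborne → ¬low_batt): {Land, Return, Arming, Cruise, Ground, Hover}.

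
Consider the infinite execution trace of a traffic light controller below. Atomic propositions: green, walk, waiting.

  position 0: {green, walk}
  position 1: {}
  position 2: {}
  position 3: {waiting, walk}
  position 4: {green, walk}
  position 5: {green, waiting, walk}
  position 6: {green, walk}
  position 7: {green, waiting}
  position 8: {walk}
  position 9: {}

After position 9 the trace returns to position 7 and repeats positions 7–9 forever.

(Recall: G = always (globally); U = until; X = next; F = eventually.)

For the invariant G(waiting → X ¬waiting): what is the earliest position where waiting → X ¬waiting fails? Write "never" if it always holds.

waiting → X ¬waiting holds at every position 0..9, and those are all the positions the trace ever visits, so the invariant G(waiting → X ¬waiting) is never violated.

never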